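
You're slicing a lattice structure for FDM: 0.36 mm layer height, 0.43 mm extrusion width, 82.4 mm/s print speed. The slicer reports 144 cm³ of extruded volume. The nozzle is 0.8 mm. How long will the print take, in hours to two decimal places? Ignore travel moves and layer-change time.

3.14 hours

Bead cross-section: 0.36 × 0.43 → 0.1548 mm².
Path length: 144000 mm³ / 0.1548 mm² → 930232.6 mm.
Time extruding = 930232.6 / 82.4 = 11289.2 s.
Converting: 11289.2 s = 3.14 hours.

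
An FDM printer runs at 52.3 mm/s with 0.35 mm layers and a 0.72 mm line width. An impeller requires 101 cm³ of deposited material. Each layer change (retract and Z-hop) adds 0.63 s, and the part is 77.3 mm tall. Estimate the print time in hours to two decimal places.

Extrusion cross-section = 0.35 × 0.72, so 0.252 mm².
Toolpath length = 101 cm³ / 0.252 mm² = 101000 / 0.252 = 400793.7 mm.
Print-move time = 400793.7 / 52.3, so 7663.4 s.
Layer count = ceil(77.3 / 0.35) = 221.
Non-print overhead: 221 × 0.63 → 139.23 s.
Altogether 7663.4 + 139.23 = 7802.63 s, i.e. 2.17 hours.

2.17 hours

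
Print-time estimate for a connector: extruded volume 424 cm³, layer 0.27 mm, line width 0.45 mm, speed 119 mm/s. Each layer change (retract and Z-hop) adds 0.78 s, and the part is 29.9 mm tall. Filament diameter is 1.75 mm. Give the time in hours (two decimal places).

Extrusion cross-section = 0.27 × 0.45, so 0.1215 mm².
Toolpath length = 424 cm³ / 0.1215 mm² = 424000 / 0.1215 = 3489711.9 mm.
Extrusion time: 3489711.9 / 119 → 29325.3 s.
Layers = ⌈29.9/0.27⌉ = 111.
Non-print overhead = 111 × 0.78 = 86.58 s.
Altogether 29325.3 + 86.58 = 29411.88 s, i.e. 8.17 hours.

8.17 hours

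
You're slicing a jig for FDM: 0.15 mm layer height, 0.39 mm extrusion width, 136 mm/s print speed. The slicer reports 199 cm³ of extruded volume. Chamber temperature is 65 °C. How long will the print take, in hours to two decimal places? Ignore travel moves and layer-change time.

Line area = 0.15 × 0.39, so 0.0585 mm².
Path length: 199000 mm³ / 0.0585 mm² → 3401709.4 mm.
Time extruding = 3401709.4 / 136 = 25012.6 s.
25012.6 s = 6.95 hours.

6.95 hours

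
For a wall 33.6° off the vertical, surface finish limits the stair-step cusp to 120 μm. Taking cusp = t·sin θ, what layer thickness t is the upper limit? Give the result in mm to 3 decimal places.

0.217 mm

t = h_c / sin θ = 0.12 / 0.5534 = 0.217 mm.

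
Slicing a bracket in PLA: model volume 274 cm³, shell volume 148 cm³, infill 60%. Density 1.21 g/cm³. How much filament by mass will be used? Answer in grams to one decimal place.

270.6 g

Interior volume = 274 − 148, so 126 cm³.
Infill volume: 0.60 × 126 → 75.6 cm³.
Deposited volume = 148 + 75.6, so 223.6 cm³.
Mass: 223.6 × 1.21 → 270.556 g.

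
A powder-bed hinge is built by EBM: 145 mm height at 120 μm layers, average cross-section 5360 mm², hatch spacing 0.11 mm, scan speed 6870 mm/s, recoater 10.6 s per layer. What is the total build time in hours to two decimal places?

Number of layers: 145 / 0.12 → 1209 (rounded up).
Scan path per layer: 5360 / 0.11 → 48727.3 mm.
Per-layer scan time: 48727.3 / 6870 → 7.0928 s.
Time per layer: 7.0928 + 10.6 → 17.6928 s.
1209 layers × 17.6928 s/layer = 21390.5952 s, i.e. 5.94 hours.

5.94 hours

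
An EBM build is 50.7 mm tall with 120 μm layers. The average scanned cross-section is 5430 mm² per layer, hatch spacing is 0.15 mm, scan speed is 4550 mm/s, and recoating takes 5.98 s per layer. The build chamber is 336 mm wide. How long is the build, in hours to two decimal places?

Number of layers: 50.7 / 0.12 → 423 (rounded up).
Hatch length per layer: 5430 / 0.15 → 36200 mm.
Scan time per layer: 36200 / 4550 → 7.956 s.
Per-layer time: 7.956 + 5.98 → 13.936 s.
Total: 423 × 13.936 s = 5894.928 s → 1.64 hours.

1.64 hours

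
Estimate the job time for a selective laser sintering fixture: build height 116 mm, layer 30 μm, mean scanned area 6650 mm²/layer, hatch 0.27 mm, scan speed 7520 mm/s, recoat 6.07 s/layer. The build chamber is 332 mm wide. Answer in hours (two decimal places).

Layer count = ceil(116 / 0.03) = 3867.
Hatch length per layer = 6650 / 0.27 = 24629.6 mm.
Scan time per layer = 24629.6 / 7520 = 3.2752 s.
Layer cycle: 3.2752 + 6.07 → 9.3452 s.
Build time = 3867 × 9.3452 = 36137.8884 s = 10.04 hours.

10.04 hours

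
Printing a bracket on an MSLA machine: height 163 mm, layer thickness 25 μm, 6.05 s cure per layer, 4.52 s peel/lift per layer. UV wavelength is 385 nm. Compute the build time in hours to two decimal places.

Layers = ⌈163/0.025⌉ = 6520.
Cycle time: 6.05 + 4.52 → 10.57 s.
Build time: 6520 × 10.57 s = 68916.4 s, i.e. 19.14 hours.

19.14 hours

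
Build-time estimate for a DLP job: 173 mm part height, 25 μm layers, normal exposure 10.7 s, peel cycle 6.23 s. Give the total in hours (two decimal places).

32.54 hours

Number of layers: 173 / 0.025 → 6920 (rounded up).
Cycle time: 10.7 + 6.23 → 16.93 s.
Total = 6920 × 16.93 = 117155.6 s = 32.54 hours.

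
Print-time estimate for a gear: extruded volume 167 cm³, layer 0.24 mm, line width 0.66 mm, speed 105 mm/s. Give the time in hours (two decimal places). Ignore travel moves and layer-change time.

2.79 hours

Bead cross-section = 0.24 × 0.66, so 0.1584 mm².
Path length: 167000 mm³ / 0.1584 mm² → 1054292.9 mm.
Time extruding: 1054292.9 / 105 → 10040.9 s.
Converting: 10040.9 s = 2.79 hours.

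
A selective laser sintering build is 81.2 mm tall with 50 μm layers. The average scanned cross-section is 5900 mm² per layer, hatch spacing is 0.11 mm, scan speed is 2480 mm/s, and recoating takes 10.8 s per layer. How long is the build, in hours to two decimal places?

Layers = ⌈81.2/0.05⌉ = 1624.
Hatch length per layer = 5900 / 0.11 = 53636.4 mm.
Per-layer scan time: 53636.4 / 2480 → 21.6276 s.
Per-layer time = 21.6276 + 10.8 = 32.4276 s.
Build time = 1624 × 32.4276 = 52662.4224 s = 14.63 hours.

14.63 hours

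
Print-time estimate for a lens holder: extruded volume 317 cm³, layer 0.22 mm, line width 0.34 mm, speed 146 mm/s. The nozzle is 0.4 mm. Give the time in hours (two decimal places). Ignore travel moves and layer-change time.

8.06 hours

Line area: 0.22 × 0.34 → 0.0748 mm².
Path length: 317000 mm³ / 0.0748 mm² → 4237967.9 mm.
Time extruding = 4237967.9 / 146, so 29027.2 s.
29027.2 s = 8.06 hours.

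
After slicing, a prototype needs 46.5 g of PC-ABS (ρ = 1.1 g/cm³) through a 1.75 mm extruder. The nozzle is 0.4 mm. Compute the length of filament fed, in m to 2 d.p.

Extruded volume: 46.5/1.1 = 42.2727 cm³ (42272.7 mm³).
Cross-section of 1.75 mm filament: π·(1.75/2)² = 2.4053 mm².
Length = 42272.7 / 2.4053 = 17574.81 mm = 17.57 m.

17.57 m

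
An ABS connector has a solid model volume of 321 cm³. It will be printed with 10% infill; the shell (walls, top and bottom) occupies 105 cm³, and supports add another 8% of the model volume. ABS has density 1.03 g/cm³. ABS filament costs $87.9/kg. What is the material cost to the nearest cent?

$13.79

Infill region: 321 − 105 → 216 cm³.
Deposited infill = 0.10 × 216, so 21.6 cm³.
Support = 0.08 × 321, so 25.68 cm³.
Total printed volume = 105 + 21.6 + 25.68 = 152.28 cm³.
Mass = 152.28 × 1.03 = 156.8484 g.
At $87.9/kg: 156.8484/1000 × 87.9 = $13.79.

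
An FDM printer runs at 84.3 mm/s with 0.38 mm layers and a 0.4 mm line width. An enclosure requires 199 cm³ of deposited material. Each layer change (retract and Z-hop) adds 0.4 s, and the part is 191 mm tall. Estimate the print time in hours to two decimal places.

4.37 hours

Line area = 0.38 × 0.4, so 0.152 mm².
Total extruded path = 199000/0.152 = 1309210.5 mm.
Print-move time = 1309210.5 / 84.3, so 15530.4 s.
Layer count = ceil(191 / 0.38) = 503.
Layer-change overhead = 503 × 0.4 = 201.2 s.
Total = 15530.4 + 201.2 = 15731.6 s = 4.37 hours.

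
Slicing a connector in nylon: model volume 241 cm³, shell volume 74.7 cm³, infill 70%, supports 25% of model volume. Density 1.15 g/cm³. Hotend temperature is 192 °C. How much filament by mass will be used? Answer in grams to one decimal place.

Interior volume = 241 − 74.7, so 166.3 cm³.
Deposited infill = 0.70 × 166.3, so 116.41 cm³.
Support = 0.25 × 241 = 60.25 cm³.
Total extruded: 74.7 + 116.41 + 60.25 → 251.36 cm³.
Mass = 251.36 × 1.15 = 289.064 g.

289.1 g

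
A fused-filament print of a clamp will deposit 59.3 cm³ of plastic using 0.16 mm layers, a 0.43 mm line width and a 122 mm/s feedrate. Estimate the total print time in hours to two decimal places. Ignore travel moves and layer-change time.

1.96 hours

Bead cross-section: 0.16 × 0.43 → 0.0688 mm².
Total extruded path = 59300/0.0688 = 861918.6 mm.
Time extruding: 861918.6 / 122 → 7064.9 s.
In the requested units: 7064.9 s = 1.96 hours.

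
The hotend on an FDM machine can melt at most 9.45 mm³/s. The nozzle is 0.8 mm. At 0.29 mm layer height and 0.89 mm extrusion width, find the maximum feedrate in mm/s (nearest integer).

37 mm/s

A = 0.29 × 0.89 = 0.2581 mm².
v_max = Q/A = 9.45/0.2581 = 36.61 mm/s → 37 mm/s.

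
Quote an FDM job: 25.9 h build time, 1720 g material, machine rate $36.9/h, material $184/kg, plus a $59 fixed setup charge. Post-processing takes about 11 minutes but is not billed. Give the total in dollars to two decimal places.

$1331.19

Machine-time cost = 36.9 × 25.9, so $955.71.
Material cost = 184 × 1720/1000 = $316.48.
Total = 955.71 + 316.48 + 59 = $1331.19.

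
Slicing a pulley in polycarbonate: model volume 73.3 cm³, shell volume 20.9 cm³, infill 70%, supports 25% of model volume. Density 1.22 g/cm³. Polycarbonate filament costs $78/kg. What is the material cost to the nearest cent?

$7.22

Interior volume = 73.3 − 20.9, so 52.4 cm³.
Infill volume: 0.70 × 52.4 → 36.68 cm³.
Support = 0.25 × 73.3 = 18.325 cm³.
Total extruded = 20.9 + 36.68 + 18.325 = 75.905 cm³.
Mass = 75.905 × 1.22 = 92.6041 g.
Cost = 92.6041 g / 1000 × $78/kg = $7.22.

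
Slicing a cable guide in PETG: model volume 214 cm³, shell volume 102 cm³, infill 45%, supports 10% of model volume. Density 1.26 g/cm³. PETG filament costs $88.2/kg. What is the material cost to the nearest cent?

$19.31

Infill region = 214 − 102, so 112 cm³.
Deposited infill: 0.45 × 112 → 50.4 cm³.
Support: 0.10 × 214 → 21.4 cm³.
Total printed volume = 102 + 50.4 + 21.4, so 173.8 cm³.
Mass: 173.8 × 1.26 → 218.988 g.
Cost = 218.988 g / 1000 × $88.2/kg = $19.31.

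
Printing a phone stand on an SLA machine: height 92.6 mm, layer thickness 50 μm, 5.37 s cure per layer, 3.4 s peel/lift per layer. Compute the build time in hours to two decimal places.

4.51 hours

Layer count = ceil(92.6 / 0.05) = 1852.
Cycle time = 5.37 + 3.4, so 8.77 s.
Build time: 1852 × 8.77 s = 16242.04 s, i.e. 4.51 hours.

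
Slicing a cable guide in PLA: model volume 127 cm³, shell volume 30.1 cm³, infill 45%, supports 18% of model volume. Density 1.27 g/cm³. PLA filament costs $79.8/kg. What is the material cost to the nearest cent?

Volume inside the shell = 127 − 30.1, so 96.9 cm³.
Infill volume: 0.45 × 96.9 → 43.605 cm³.
Support = 0.18 × 127 = 22.86 cm³.
Total extruded = 30.1 + 43.605 + 22.86, so 96.565 cm³.
Mass: 96.565 × 1.27 → 122.63755 g.
At $79.8/kg: 122.63755/1000 × 79.8 = $9.79.

$9.79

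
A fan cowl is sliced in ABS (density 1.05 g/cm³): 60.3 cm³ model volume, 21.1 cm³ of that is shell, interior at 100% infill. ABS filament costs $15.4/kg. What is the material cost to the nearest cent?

$0.98

Infill region: 60.3 − 21.1 → 39.2 cm³.
Infill deposited = 1.00 × 39.2, so 39.2 cm³.
Total extruded = 21.1 + 39.2 = 60.3 cm³.
Mass = 60.3 × 1.05, so 63.315 g.
Cost = 63.315 g / 1000 × $15.4/kg = $0.98.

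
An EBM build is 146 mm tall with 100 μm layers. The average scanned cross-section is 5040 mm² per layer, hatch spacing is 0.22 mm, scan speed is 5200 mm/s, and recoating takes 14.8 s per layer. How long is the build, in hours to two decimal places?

7.79 hours

Layers = ⌈146/0.1⌉ = 1460.
Hatch length per layer: 5040 / 0.22 → 22909.1 mm.
Per-layer scan time = 22909.1 / 5200 = 4.4056 s.
Layer cycle = 4.4056 + 14.8, so 19.2056 s.
1460 layers × 19.2056 s/layer = 28040.176 s, i.e. 7.79 hours.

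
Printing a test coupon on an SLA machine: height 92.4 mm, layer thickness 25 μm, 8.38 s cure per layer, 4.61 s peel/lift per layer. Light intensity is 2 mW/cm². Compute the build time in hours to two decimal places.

Number of layers: 92.4 / 0.025 → 3696 (rounded up).
Each layer takes = 8.38 + 4.61 = 12.99 s.
Build time: 3696 × 12.99 s = 48011.04 s, i.e. 13.34 hours.

13.34 hours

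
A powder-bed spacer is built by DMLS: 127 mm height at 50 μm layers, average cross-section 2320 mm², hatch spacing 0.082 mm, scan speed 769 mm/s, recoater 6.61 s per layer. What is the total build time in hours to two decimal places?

Layers = ⌈127/0.05⌉ = 2540.
Per-layer scan distance = 2320 / 0.082, so 28292.7 mm.
Per-layer scan time = 28292.7 / 769, so 36.7915 s.
Layer cycle = 36.7915 + 6.61 = 43.4015 s.
Total: 2540 × 43.4015 s = 110239.81 s → 30.62 hours.

30.62 hours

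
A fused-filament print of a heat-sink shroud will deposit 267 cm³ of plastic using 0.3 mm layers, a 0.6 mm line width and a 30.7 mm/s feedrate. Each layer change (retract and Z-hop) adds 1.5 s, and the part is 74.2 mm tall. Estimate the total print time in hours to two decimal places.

13.52 hours

Line area = 0.3 × 0.6, so 0.18 mm².
Toolpath length = 267 cm³ / 0.18 mm² = 267000 / 0.18 = 1483333.3 mm.
Print-move time = 1483333.3 / 30.7, so 48317 s.
Layers = ⌈74.2/0.3⌉ = 248.
Non-print overhead = 248 × 1.5 = 372 s.
Total = 48317 + 372 = 48689 s = 13.52 hours.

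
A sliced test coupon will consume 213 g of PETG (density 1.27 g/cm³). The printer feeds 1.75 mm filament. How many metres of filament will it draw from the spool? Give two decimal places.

69.73 m

Volume = 213 g / 1.27 g·cm⁻³ = 167.7165 cm³ = 167716.5 mm³.
Cross-section of 1.75 mm filament: π·(1.75/2)² = 2.4053 mm².
L = V/A = 167716.5/2.4053 = 69727.89 mm → 69.73 m.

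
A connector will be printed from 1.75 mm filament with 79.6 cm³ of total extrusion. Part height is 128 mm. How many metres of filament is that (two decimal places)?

33.09 m

Filament cross-section = π × (1.75/2)² = 2.4053 mm².
Length = 79.6 cm³ / 2.4053 mm² = 79600 / 2.4053 = 33093.58 mm = 33.09 m.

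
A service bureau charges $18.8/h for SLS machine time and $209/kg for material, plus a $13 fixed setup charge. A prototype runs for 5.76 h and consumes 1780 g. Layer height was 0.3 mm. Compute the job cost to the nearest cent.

$493.31

Machine-time cost: 18.8 × 5.76 → $108.288.
Feedstock cost = 209 × 1780/1000, so $372.02.
Adding setup: 108.288 + 372.02 + 13 → 493.308 ≈ $493.31.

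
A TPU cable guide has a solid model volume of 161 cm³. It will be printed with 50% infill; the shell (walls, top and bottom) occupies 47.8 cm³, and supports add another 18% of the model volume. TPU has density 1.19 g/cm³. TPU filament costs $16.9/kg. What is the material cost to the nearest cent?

Volume inside the shell = 161 − 47.8, so 113.2 cm³.
Deposited infill = 0.50 × 113.2, so 56.6 cm³.
Support = 0.18 × 161, so 28.98 cm³.
Deposited volume = 47.8 + 56.6 + 28.98 = 133.38 cm³.
Mass = 133.38 × 1.19, so 158.7222 g.
At $16.9/kg: 158.7222/1000 × 16.9 = $2.68.

$2.68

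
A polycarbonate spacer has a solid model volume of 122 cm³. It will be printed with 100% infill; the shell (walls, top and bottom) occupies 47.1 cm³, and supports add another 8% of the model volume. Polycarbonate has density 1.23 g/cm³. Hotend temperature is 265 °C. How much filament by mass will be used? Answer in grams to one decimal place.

Infill region = 122 − 47.1, so 74.9 cm³.
Infill deposited = 1.00 × 74.9 = 74.9 cm³.
Support = 0.08 × 122, so 9.76 cm³.
Total printed volume = 47.1 + 74.9 + 9.76 = 131.76 cm³.
Mass: 131.76 × 1.23 → 162.0648 g.

162.1 g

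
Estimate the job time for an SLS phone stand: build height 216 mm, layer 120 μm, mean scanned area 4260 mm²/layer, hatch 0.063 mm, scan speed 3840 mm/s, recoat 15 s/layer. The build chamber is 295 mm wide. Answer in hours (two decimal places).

16.30 hours

Number of layers: 216 / 0.12 → 1800 (rounded up).
Scan path per layer = 4260 / 0.063, so 67619 mm.
Scan time per layer: 67619 / 3840 → 17.6091 s.
Time per layer = 17.6091 + 15, so 32.6091 s.
1800 layers × 32.6091 s/layer = 58696.38 s, i.e. 16.30 hours.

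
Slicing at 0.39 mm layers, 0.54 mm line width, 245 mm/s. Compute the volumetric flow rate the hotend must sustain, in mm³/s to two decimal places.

Bead cross-section: 0.39 × 0.54 → 0.2106 mm².
Volumetric flow = 245 × 0.2106 = 51.60 mm³/s.

51.60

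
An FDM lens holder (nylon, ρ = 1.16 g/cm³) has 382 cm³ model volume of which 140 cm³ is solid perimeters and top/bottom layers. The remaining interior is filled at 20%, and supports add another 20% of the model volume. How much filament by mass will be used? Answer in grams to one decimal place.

307.2 g

Interior volume = 382 − 140 = 242 cm³.
Infill volume = 0.20 × 242, so 48.4 cm³.
Support: 0.20 × 382 → 76.4 cm³.
Total printed volume: 140 + 48.4 + 76.4 → 264.8 cm³.
Mass: 264.8 × 1.16 → 307.168 g.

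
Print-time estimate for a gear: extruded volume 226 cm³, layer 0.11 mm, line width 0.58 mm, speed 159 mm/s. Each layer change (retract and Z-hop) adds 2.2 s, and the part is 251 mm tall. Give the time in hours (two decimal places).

7.58 hours

Bead cross-section = 0.11 × 0.58 = 0.0638 mm².
Path length: 226000 mm³ / 0.0638 mm² → 3542319.7 mm.
Extrusion time = 3542319.7 / 159 = 22278.7 s.
Layers = ⌈251/0.11⌉ = 2282.
Layer-change overhead = 2282 × 2.2, so 5020.4 s.
Total = 22278.7 + 5020.4 = 27299.1 s = 7.58 hours.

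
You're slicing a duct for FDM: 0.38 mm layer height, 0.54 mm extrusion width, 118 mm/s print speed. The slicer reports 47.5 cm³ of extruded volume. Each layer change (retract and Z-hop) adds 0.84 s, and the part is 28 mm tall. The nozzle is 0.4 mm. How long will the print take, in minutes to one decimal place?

Bead cross-section = 0.38 × 0.54 = 0.2052 mm².
Total extruded path = 47500/0.2052 = 231481.5 mm.
Time extruding = 231481.5 / 118, so 1961.7 s.
Number of layers: 28 / 0.38 → 74 (rounded up).
Non-print overhead: 74 × 0.84 → 62.16 s.
Altogether 1961.7 + 62.16 = 2023.86 s, i.e. 33.7 minutes.

33.7 minutes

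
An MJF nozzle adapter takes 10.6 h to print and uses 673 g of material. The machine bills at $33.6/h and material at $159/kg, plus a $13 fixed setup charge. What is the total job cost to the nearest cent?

Machine-time cost = 33.6 × 10.6 = $356.16.
Feedstock cost = 159 × 673/1000, so $107.007.
Total = 356.16 + 107.007 + 13 = 476.167 ≈ $476.17.

$476.17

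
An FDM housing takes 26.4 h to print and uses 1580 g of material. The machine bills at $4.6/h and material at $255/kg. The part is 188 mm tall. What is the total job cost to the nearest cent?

$524.34

Machine-time cost: 4.6 × 26.4 → $121.44.
Material cost = 255 × 1580/1000 = $402.90.
Total = 121.44 + 402.90 = $524.34.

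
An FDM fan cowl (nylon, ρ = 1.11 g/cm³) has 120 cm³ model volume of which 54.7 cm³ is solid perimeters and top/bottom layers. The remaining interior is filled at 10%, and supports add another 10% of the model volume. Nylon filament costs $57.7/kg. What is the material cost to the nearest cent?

Volume inside the shell = 120 − 54.7, so 65.3 cm³.
Infill deposited = 0.10 × 65.3 = 6.53 cm³.
Support: 0.10 × 120 → 12 cm³.
Total printed volume: 54.7 + 6.53 + 12 → 73.23 cm³.
Mass: 73.23 × 1.11 → 81.2853 g.
Cost = 81.2853 g / 1000 × $57.7/kg = $4.69.

$4.69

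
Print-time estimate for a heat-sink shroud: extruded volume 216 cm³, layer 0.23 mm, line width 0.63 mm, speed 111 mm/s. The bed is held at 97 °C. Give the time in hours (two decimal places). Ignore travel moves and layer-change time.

Extrusion cross-section = 0.23 × 0.63, so 0.1449 mm².
Path length: 216000 mm³ / 0.1449 mm² → 1490683.2 mm.
Print-move time = 1490683.2 / 111, so 13429.6 s.
That's 13429.6 s → 3.73 hours.

3.73 hours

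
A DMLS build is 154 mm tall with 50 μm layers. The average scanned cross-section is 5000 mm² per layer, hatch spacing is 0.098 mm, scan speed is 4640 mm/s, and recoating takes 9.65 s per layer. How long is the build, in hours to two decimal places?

Layers = ⌈154/0.05⌉ = 3080.
Per-layer scan distance = 5000 / 0.098 = 51020.4 mm.
Per-layer scan time: 51020.4 / 4640 → 10.9958 s.
Layer cycle = 10.9958 + 9.65, so 20.6458 s.
Total: 3080 × 20.6458 s = 63589.064 s → 17.66 hours.

17.66 hours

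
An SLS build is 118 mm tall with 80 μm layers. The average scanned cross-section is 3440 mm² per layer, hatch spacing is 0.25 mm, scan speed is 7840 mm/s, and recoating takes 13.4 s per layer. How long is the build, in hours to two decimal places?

6.21 hours

Layers = ⌈118/0.08⌉ = 1475.
Hatch length per layer = 3440 / 0.25 = 13760 mm.
Laser time per layer: 13760 / 7840 → 1.7551 s.
Layer cycle = 1.7551 + 13.4, so 15.1551 s.
Build time = 1475 × 15.1551 = 22353.7725 s = 6.21 hours.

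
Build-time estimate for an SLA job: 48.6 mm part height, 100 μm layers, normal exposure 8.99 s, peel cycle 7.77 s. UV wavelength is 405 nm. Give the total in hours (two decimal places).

Layers = ⌈48.6/0.1⌉ = 486.
Each layer takes: 8.99 + 7.77 → 16.76 s.
Build time: 486 × 16.76 s = 8145.36 s, i.e. 2.26 hours.

2.26 hours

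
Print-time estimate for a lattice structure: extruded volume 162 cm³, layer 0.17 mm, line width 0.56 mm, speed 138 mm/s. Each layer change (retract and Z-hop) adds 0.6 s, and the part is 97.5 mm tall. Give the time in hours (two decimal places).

3.52 hours

Bead cross-section: 0.17 × 0.56 → 0.0952 mm².
Total extruded path = 162000/0.0952 = 1701680.7 mm.
Extrusion time = 1701680.7 / 138, so 12331 s.
Layer count = ceil(97.5 / 0.17) = 574.
Z-hop total: 574 × 0.6 → 344.4 s.
Altogether 12331 + 344.4 = 12675.4 s, i.e. 3.52 hours.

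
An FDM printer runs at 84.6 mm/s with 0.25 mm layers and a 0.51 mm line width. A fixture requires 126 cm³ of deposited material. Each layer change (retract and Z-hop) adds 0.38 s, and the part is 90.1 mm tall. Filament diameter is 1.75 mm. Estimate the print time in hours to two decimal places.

3.28 hours

Bead cross-section = 0.25 × 0.51, so 0.1275 mm².
Total extruded path = 126000/0.1275 = 988235.3 mm.
Print-move time = 988235.3 / 84.6, so 11681.3 s.
Number of layers: 90.1 / 0.25 → 361 (rounded up).
Z-hop total = 361 × 0.38 = 137.18 s.
Total = 11681.3 + 137.18 = 11818.48 s = 3.28 hours.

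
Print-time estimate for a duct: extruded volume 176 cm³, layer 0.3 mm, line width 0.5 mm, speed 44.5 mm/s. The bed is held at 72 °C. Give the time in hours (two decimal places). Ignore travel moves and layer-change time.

Line area: 0.3 × 0.5 → 0.15 mm².
Total extruded path = 176000/0.15 = 1173333.3 mm.
Print-move time = 1173333.3 / 44.5, so 26367 s.
In the requested units: 26367 s = 7.32 hours.

7.32 hours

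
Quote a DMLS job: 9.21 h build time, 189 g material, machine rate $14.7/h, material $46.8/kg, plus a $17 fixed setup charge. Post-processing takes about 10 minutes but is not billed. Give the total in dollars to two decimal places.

Machine cost = 14.7 × 9.21, so $135.387.
Material charge: 46.8 × 189/1000 → $8.8452.
Adding setup: 135.387 + 8.8452 + 17 → 161.2322 ≈ $161.23.

$161.23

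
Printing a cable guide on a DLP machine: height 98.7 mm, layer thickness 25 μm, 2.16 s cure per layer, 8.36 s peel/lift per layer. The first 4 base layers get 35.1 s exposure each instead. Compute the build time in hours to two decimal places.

11.57 hours

Layers = ⌈98.7/0.025⌉ = 3948.
Bottom layers = 4 × (35.1 + 8.36), so 173.84 s.
Regular layers = 3944 × (2.16 + 8.36) = 41490.88 s.
Total = 173.84 + 41490.88 = 41664.72 s = 11.57 hours.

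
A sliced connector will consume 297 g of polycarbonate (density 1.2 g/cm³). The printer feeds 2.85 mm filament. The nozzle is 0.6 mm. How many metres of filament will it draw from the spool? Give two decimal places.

38.80 m

Extruded volume: 297/1.2 = 247.5 cm³ (247500 mm³).
Filament cross-section = π × (2.85/2)² = 6.3794 mm².
L = V/A = 247500/6.3794 = 38796.75 mm → 38.80 m.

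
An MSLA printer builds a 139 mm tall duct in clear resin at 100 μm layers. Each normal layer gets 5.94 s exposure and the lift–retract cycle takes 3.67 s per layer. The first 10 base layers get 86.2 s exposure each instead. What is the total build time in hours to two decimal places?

Number of layers: 139 / 0.1 → 1390 (rounded up).
Burn-in layers = 10 × (86.2 + 3.67) = 898.7 s.
Remaining layers = 1380 × (5.94 + 3.67) = 13261.8 s.
Sum: 898.7 + 13261.8 = 14160.5 s → 3.93 hours.

3.93 hours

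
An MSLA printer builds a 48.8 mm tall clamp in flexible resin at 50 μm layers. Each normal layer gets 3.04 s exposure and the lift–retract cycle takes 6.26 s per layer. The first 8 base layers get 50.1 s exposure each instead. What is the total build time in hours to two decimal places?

Number of layers: 48.8 / 0.05 → 976 (rounded up).
Burn-in layers: 8 × (50.1 + 6.26) → 450.88 s.
Normal layers: 968 × (3.04 + 6.26) → 9002.4 s.
Sum: 450.88 + 9002.4 = 9453.28 s → 2.63 hours.

2.63 hours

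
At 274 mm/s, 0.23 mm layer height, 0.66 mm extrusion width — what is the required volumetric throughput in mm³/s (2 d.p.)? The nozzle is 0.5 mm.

Bead cross-section = 0.23 × 0.66 = 0.1518 mm².
Volumetric flow = 274 × 0.1518 = 41.59 mm³/s.

41.59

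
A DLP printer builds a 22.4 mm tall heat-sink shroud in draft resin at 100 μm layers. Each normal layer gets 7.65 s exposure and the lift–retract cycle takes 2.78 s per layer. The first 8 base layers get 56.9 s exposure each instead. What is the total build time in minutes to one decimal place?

Layer count = ceil(22.4 / 0.1) = 224.
Bottom layers = 8 × (56.9 + 2.78) = 477.44 s.
Regular layers = 216 × (7.65 + 2.78), so 2252.88 s.
Total = 477.44 + 2252.88 = 2730.32 s = 45.5 minutes.

45.5 minutes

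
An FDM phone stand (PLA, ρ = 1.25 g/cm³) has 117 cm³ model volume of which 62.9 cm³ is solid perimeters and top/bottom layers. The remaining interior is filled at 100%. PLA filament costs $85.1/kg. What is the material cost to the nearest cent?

Infill region: 117 − 62.9 → 54.1 cm³.
Deposited infill = 1.00 × 54.1 = 54.1 cm³.
Total extruded = 62.9 + 54.1 = 117 cm³.
Mass = 117 × 1.25, so 146.25 g.
Cost = 146.25 g / 1000 × $85.1/kg = $12.45.

$12.45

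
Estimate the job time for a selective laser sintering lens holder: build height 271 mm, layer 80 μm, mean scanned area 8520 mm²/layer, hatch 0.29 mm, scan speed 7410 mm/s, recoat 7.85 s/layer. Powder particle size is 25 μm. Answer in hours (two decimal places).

11.12 hours

Number of layers: 271 / 0.08 → 3388 (rounded up).
Per-layer scan distance = 8520 / 0.29, so 29379.3 mm.
Scan time per layer: 29379.3 / 7410 → 3.9648 s.
Layer cycle = 3.9648 + 7.85 = 11.8148 s.
Total: 3388 × 11.8148 s = 40028.5424 s → 11.12 hours.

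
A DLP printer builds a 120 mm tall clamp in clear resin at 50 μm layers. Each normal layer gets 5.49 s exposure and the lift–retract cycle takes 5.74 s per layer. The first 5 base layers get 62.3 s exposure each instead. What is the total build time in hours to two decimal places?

Layers = ⌈120/0.05⌉ = 2400.
Bottom layers: 5 × (62.3 + 5.74) → 340.2 s.
Remaining layers = 2395 × (5.49 + 5.74) = 26895.85 s.
Sum: 340.2 + 26895.85 = 27236.05 s → 7.57 hours.

7.57 hours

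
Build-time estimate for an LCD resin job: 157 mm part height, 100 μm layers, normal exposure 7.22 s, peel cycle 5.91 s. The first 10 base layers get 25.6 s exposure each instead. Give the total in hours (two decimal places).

Layers = ⌈157/0.1⌉ = 1570.
Burn-in layers = 10 × (25.6 + 5.91) = 315.1 s.
Regular layers: 1560 × (7.22 + 5.91) → 20482.8 s.
Total = 315.1 + 20482.8 = 20797.9 s = 5.78 hours.

5.78 hours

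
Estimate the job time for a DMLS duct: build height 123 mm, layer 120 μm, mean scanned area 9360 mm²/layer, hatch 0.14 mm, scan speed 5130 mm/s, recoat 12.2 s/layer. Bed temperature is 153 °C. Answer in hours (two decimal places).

7.18 hours

Layer count = ceil(123 / 0.12) = 1025.
Scan path per layer = 9360 / 0.14 = 66857.1 mm.
Scan time per layer = 66857.1 / 5130 = 13.0326 s.
Layer cycle: 13.0326 + 12.2 → 25.2326 s.
Build time = 1025 × 25.2326 = 25863.415 s = 7.18 hours.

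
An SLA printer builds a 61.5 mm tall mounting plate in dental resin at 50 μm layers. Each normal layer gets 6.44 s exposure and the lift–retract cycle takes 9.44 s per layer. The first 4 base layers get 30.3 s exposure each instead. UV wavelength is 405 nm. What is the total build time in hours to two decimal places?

5.45 hours

Layers = ⌈61.5/0.05⌉ = 1230.
Bottom layers: 4 × (30.3 + 9.44) → 158.96 s.
Regular layers = 1226 × (6.44 + 9.44), so 19468.88 s.
Sum: 158.96 + 19468.88 = 19627.84 s → 5.45 hours.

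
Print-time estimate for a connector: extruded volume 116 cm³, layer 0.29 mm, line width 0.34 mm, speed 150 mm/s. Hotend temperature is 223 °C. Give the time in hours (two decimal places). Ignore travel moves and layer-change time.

2.18 hours

Extrusion cross-section = 0.29 × 0.34, so 0.0986 mm².
Path length: 116000 mm³ / 0.0986 mm² → 1176470.6 mm.
Time extruding: 1176470.6 / 150 → 7843.1 s.
In the requested units: 7843.1 s = 2.18 hours.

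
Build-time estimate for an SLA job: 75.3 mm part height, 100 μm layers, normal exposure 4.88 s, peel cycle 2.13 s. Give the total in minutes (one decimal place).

Layers = ⌈75.3/0.1⌉ = 753.
Each layer takes = 4.88 + 2.13 = 7.01 s.
Total = 753 × 7.01 = 5278.53 s = 88.0 minutes.

88.0 minutes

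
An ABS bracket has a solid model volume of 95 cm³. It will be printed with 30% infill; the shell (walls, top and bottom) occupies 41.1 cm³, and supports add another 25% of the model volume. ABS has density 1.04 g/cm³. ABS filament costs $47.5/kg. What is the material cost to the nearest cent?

Infill region: 95 − 41.1 → 53.9 cm³.
Infill deposited = 0.30 × 53.9, so 16.17 cm³.
Support = 0.25 × 95 = 23.75 cm³.
Deposited volume = 41.1 + 16.17 + 23.75, so 81.02 cm³.
Mass = 81.02 × 1.04 = 84.2608 g.
Cost = 84.2608 g / 1000 × $47.5/kg = $4.00.

$4.00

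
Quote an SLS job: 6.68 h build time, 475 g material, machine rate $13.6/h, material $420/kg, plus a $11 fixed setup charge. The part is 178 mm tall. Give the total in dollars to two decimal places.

$301.35

Machine cost = 13.6 × 6.68, so $90.848.
Feedstock cost = 420 × 475/1000 = $199.50.
Adding setup: 90.848 + 199.50 + 11 → 301.348 ≈ $301.35.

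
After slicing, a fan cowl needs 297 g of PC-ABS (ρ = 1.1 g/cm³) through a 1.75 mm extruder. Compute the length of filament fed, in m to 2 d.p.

112.25 m

Extruded volume: 297/1.1 = 270 cm³ (270000 mm³).
Filament cross-section = π × (1.75/2)² = 2.4053 mm².
L = V/A = 270000/2.4053 = 112252.11 mm → 112.25 m.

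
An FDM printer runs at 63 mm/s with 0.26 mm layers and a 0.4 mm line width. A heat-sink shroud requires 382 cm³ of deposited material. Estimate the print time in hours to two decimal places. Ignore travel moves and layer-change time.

Extrusion cross-section: 0.26 × 0.4 → 0.104 mm².
Path length: 382000 mm³ / 0.104 mm² → 3673076.9 mm.
Time extruding: 3673076.9 / 63 → 58302.8 s.
That's 58302.8 s → 16.20 hours.

16.20 hours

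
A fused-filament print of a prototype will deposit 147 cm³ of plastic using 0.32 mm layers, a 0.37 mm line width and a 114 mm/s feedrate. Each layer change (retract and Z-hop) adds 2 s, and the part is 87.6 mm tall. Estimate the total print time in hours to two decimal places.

3.18 hours

Extrusion cross-section = 0.32 × 0.37 = 0.1184 mm².
Path length: 147000 mm³ / 0.1184 mm² → 1241554.1 mm.
Time extruding = 1241554.1 / 114, so 10890.8 s.
Layers = ⌈87.6/0.32⌉ = 274.
Layer-change overhead = 274 × 2 = 548 s.
Total = 10890.8 + 548 = 11438.8 s = 3.18 hours.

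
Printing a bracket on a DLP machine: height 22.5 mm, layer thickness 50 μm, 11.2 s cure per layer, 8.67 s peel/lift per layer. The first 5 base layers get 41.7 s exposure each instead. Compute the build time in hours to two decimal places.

2.53 hours

Layer count = ceil(22.5 / 0.05) = 450.
Base layers = 5 × (41.7 + 8.67) = 251.85 s.
Normal layers: 445 × (11.2 + 8.67) → 8842.15 s.
Sum: 251.85 + 8842.15 = 9094 s → 2.53 hours.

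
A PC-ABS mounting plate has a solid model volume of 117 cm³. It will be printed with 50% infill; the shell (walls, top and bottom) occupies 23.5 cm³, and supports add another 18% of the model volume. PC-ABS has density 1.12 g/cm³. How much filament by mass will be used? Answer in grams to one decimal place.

102.3 g

Infill region = 117 − 23.5 = 93.5 cm³.
Infill volume = 0.50 × 93.5 = 46.75 cm³.
Support = 0.18 × 117, so 21.06 cm³.
Total printed volume = 23.5 + 46.75 + 21.06 = 91.31 cm³.
Mass: 91.31 × 1.12 → 102.2672 g.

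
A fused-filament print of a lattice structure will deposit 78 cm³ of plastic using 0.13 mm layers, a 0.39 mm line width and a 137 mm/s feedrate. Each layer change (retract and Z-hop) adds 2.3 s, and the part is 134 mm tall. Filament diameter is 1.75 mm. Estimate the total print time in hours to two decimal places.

3.78 hours

Bead cross-section = 0.13 × 0.39, so 0.0507 mm².
Total extruded path = 78000/0.0507 = 1538461.5 mm.
Extrusion time = 1538461.5 / 137 = 11229.6 s.
Layer count = ceil(134 / 0.13) = 1031.
Z-hop total: 1031 × 2.3 → 2371.3 s.
Altogether 11229.6 + 2371.3 = 13600.9 s, i.e. 3.78 hours.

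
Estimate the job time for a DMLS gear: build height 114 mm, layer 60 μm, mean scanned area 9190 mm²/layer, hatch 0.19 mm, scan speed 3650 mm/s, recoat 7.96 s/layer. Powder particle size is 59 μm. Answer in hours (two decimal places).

11.20 hours

Layers = ⌈114/0.06⌉ = 1900.
Per-layer scan distance: 9190 / 0.19 → 48368.4 mm.
Scan time per layer = 48368.4 / 3650, so 13.2516 s.
Time per layer = 13.2516 + 7.96 = 21.2116 s.
Total: 1900 × 21.2116 s = 40302.04 s → 11.20 hours.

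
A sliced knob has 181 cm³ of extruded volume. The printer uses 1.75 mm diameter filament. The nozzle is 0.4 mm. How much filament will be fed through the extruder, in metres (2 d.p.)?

Filament cross-section = π × (1.75/2)² = 2.4053 mm².
L = 181000 mm³ / 2.4053 mm² = 75250.49 mm, i.e. 75.25 m.

75.25 m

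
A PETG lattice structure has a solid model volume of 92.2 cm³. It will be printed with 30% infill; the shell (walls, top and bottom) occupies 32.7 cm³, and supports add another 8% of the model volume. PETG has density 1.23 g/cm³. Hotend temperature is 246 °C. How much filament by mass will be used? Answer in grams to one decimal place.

Interior volume = 92.2 − 32.7, so 59.5 cm³.
Deposited infill = 0.30 × 59.5 = 17.85 cm³.
Support: 0.08 × 92.2 → 7.376 cm³.
Total extruded = 32.7 + 17.85 + 7.376, so 57.926 cm³.
Mass = 57.926 × 1.23, so 71.24898 g.

71.2 g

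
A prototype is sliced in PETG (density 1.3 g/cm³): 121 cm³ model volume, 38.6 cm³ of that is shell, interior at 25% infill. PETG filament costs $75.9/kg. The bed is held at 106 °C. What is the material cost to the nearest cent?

Infill region = 121 − 38.6, so 82.4 cm³.
Infill deposited = 0.25 × 82.4 = 20.6 cm³.
Deposited volume: 38.6 + 20.6 → 59.2 cm³.
Mass: 59.2 × 1.3 → 76.96 g.
Cost = 76.96 g / 1000 × $75.9/kg = $5.84.

$5.84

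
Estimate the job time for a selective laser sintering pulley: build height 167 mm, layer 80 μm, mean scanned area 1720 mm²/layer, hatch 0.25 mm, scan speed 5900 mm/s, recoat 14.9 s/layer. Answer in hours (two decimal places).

9.32 hours

Layer count = ceil(167 / 0.08) = 2088.
Per-layer scan distance = 1720 / 0.25 = 6880 mm.
Scan time per layer = 6880 / 5900 = 1.1661 s.
Layer cycle = 1.1661 + 14.9 = 16.0661 s.
2088 layers × 16.0661 s/layer = 33546.0168 s, i.e. 9.32 hours.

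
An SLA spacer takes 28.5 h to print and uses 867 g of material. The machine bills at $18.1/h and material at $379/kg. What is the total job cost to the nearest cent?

$844.44

Machine-time cost = 18.1 × 28.5, so $515.85.
Feedstock cost: 379 × 867/1000 → $328.593.
Job cost: 515.85 + 328.593 = 844.443 ≈ $844.44.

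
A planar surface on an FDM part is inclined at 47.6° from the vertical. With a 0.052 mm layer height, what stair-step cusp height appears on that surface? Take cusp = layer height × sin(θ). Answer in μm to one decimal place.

38.4 μm

Cusp = layer height × sin(47.6°) = 0.052 × 0.7385 = 0.038402 mm = 38.4 μm.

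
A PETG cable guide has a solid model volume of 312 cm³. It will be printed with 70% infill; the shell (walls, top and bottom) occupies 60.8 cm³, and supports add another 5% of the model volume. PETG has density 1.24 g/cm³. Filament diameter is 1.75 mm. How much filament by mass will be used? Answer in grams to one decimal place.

Interior volume = 312 − 60.8 = 251.2 cm³.
Infill volume = 0.70 × 251.2, so 175.84 cm³.
Support = 0.05 × 312 = 15.6 cm³.
Total extruded = 60.8 + 175.84 + 15.6, so 252.24 cm³.
Mass: 252.24 × 1.24 → 312.7776 g.

312.8 g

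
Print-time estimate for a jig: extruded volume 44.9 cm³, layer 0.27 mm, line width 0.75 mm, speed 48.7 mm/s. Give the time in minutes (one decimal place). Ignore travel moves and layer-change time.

75.9 minutes

Bead cross-section: 0.27 × 0.75 → 0.2025 mm².
Path length: 44900 mm³ / 0.2025 mm² → 221728.4 mm.
Print-move time = 221728.4 / 48.7, so 4552.9 s.
4552.9 s = 75.9 minutes.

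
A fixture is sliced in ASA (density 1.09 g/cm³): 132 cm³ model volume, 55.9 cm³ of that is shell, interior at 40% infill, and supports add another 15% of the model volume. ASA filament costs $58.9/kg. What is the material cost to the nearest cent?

$6.81

Interior volume = 132 − 55.9, so 76.1 cm³.
Deposited infill: 0.40 × 76.1 → 30.44 cm³.
Support = 0.15 × 132 = 19.8 cm³.
Deposited volume = 55.9 + 30.44 + 19.8 = 106.14 cm³.
Mass: 106.14 × 1.09 → 115.6926 g.
Cost = 115.6926 g / 1000 × $58.9/kg = $6.81.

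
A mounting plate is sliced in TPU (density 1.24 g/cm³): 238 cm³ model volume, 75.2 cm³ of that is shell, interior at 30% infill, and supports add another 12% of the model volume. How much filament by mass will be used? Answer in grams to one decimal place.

189.2 g

Volume inside the shell: 238 − 75.2 → 162.8 cm³.
Infill volume = 0.30 × 162.8, so 48.84 cm³.
Support = 0.12 × 238 = 28.56 cm³.
Deposited volume = 75.2 + 48.84 + 28.56, so 152.6 cm³.
Mass: 152.6 × 1.24 → 189.224 g.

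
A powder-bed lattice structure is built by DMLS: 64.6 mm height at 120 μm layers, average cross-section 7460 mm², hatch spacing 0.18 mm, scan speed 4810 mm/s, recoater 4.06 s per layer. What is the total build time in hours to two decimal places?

1.90 hours

Layer count = ceil(64.6 / 0.12) = 539.
Hatch length per layer: 7460 / 0.18 → 41444.4 mm.
Per-layer scan time: 41444.4 / 4810 → 8.6163 s.
Layer cycle = 8.6163 + 4.06, so 12.6763 s.
Total: 539 × 12.6763 s = 6832.5257 s → 1.90 hours.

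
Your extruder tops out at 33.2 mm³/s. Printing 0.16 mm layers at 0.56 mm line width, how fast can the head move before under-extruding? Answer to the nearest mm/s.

Bead cross-section = 0.16 × 0.56, so 0.0896 mm².
v_max = Q/A = 33.2/0.0896 = 370.54 mm/s → 371 mm/s.

371 mm/s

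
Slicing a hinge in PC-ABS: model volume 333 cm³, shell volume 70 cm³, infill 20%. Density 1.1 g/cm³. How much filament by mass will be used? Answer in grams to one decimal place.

Interior volume: 333 − 70 → 263 cm³.
Deposited infill = 0.20 × 263 = 52.6 cm³.
Total printed volume = 70 + 52.6, so 122.6 cm³.
Mass = 122.6 × 1.1 = 134.86 g.

134.9 g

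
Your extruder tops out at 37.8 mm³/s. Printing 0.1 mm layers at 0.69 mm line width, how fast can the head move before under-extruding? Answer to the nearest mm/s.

548 mm/s

Bead cross-section = 0.1 × 0.69 = 0.069 mm².
Max speed = 37.8 / 0.069 = 547.83 ≈ 548 mm/s.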